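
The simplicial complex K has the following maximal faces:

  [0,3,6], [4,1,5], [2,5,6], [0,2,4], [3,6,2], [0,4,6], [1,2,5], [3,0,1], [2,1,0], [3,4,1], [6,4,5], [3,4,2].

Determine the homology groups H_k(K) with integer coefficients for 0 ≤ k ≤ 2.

H_0 ≅ Z,  H_1 ≅ Z/2,  H_2 = 0.

Take the total order 0 < 1 < 2 < 3 < 4 < 5 < 6 on the vertex set. Then K (dimension 2) consists of the simplices:

  0-simplices (7): [0], [1], [2], [3], [4], [5], [6]
  1-simplices (18): [0,1], [0,2], [0,3], [0,4], [0,6], [1,2], [1,3], [1,4], [1,5], [2,3], [2,4], [2,5], [2,6], [3,4], [3,6], [4,5], [4,6], [5,6]
  2-simplices (12): [0,1,2], [0,1,3], [0,2,4], [0,3,6], [0,4,6], [1,2,5], [1,3,4], [1,4,5], [2,3,4], [2,3,6], [2,5,6], [4,5,6]

so the chain groups are C_0 ≅ Z^7, C_1 ≅ Z^18, C_2 ≅ Z^12.

∂_1: C_1 → C_0 is given by ∂[p,q] = [q] − [p].
This gives a 7×18 integer matrix of rank 6; reducing to Smith normal form yields diagonal entries (1,1,1,1,1,1).

The boundary map ∂_2: C_2 → C_1 sends each 2-simplex [p,q,r] to [q,r] − [p,r] + [p,q]. For instance
  ∂[0,1,2] = [1,2] − [0,2] + [0,1],
  ∂[4,5,6] = [5,6] − [4,6] + [4,5].
The resulting 18×12 matrix has rank 12, and its Smith normal form has invariant factors (1,1,1,1,1,1,1,1,1,1,1,2).

Reading off H_k = ker ∂_k / im ∂_{k+1}:

  H_0: rank C_0 − rank ∂_1 = 7 − 6 = 1, and the invariant factors of ∂_1 are all 1, so H_0 ≅ Z.
  H_1: rank ker ∂_1 − rank ∂_2 = (18 − 6) − 12 = 0, and ∂_2 has invariant factor 2 > 1, so H_1 ≅ Z/2.
  H_2: rank ker ∂_2 − rank ∂_3 = (12 − 12) − 0 = 0, and there is no ∂_3, so H_2 ≅ 0.

(K is a triangulation of the real projective plane RP^2.)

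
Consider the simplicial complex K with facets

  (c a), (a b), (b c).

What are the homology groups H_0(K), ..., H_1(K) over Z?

Order the vertices as a < b < c. Listing each simplex with vertices in this order, K has dimension 1 with simplices:

  0-simplices (3): a, b, c
  1-simplices (3): ab, ac, bc

Hence C_0 ≅ Z^3, C_1 ≅ Z^3.

Boundary ∂_1: C_1 → C_0 sends each edge [p,q] (with p < q) to q − p. For instance
  ∂ab = b − a.
As a 3×3 matrix over Z this has rank 2, with invariant factors (1,1).

Now H_k = ker ∂_k / im ∂_{k+1}, so:

  H_0: rank C_0 − rank ∂_1 = 3 − 2 = 1, and the invariant factors of ∂_1 are all 1, so H_0 = Z.
  H_1: rank ker ∂_1 − rank ∂_2 = (3 − 2) − 0 = 1, and there is no ∂_2, so H_1 = Z.

H_0 ≅ Z,  H_1 ≅ Z.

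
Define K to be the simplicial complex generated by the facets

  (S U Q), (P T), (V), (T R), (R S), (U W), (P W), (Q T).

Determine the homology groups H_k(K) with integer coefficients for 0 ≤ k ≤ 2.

Order the vertices as P < Q < R < S < T < U < V < W. Listing each simplex with vertices in this order, K has dimension 2 with simplices:

  0-simplices (8): P, Q, R, S, T, U, V, W
  1-simplices (9): PT, PW, QS, QT, QU, RS, RT, SU, UW
  2-simplices (1): QSU

giving chain groups C_0 ≅ Z^8, C_1 ≅ Z^9, C_2 ≅ Z^1.

The boundary map ∂_1: C_1 → C_0 is given by ∂[p,q] = [q] − [p].
This gives a 8×9 integer matrix of rank 6; reducing to Smith normal form yields diagonal entries (1,1,1,1,1,1).

The boundary map ∂_2: C_2 → C_1 acts by ∂[p,q,r] = [q,r] − [p,r] + [p,q]. For instance
  ∂QSU = SU − QU + QS.
This gives a 9×1 integer matrix of rank 1; reducing to Smith normal form yields diagonal entries (1).

From H_k ≅ ker(∂_k) / im(∂_{k+1}) we obtain:

  H_0: rank C_0 − rank ∂_1 = 8 − 6 = 2, and the invariant factors of ∂_1 are all 1, so H_0 ≅ Z^2.
  H_1: rank ker ∂_1 − rank ∂_2 = (9 − 6) − 1 = 2, and the invariant factors of ∂_2 are all 1, so H_1 ≅ Z^2.
  H_2: rank ker ∂_2 − rank ∂_3 = (1 − 1) − 0 = 0, and there is no ∂_3, so H_2 ≅ 0.

As a check, the Euler characteristic is 8 − 9 + 1 = 0, which agrees with 2 − 2 + 0 = 0.

H_0 = Z^2,  H_1 = Z^2,  H_2 = 0.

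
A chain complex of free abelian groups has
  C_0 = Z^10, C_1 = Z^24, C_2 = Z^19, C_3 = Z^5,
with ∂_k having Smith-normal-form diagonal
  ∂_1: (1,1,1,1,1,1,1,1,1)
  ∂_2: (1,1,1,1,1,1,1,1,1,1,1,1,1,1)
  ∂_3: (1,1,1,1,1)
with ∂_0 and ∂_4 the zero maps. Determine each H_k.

H_0 = Z,  H_1 = Z,  H_2 = 0,  H_3 = 0.

H_0: b_0 = 10 − 0 − 9 = 1; torsion from ∂_1 factors > 1: none. So H_0 = Z.
H_1: b_1 = 24 − 9 − 14 = 1; torsion from ∂_2 factors > 1: none. So H_1 = Z.
H_2: b_2 = 19 − 14 − 5 = 0; torsion from ∂_3 factors > 1: none. So H_2 = 0.
H_3: b_3 = 5 − 5 − 0 = 0; torsion from ∂_4 factors > 1: none. So H_3 = 0.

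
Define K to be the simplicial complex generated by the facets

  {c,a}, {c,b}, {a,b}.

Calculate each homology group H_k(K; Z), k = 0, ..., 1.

H_0 ≅ Z,  H_1 ≅ Z.

We work with the vertex ordering a < b < c. The simplices of K, each written with vertices in increasing order, are:

  0-simplices (3): a, b, c
  1-simplices (3): ab, ac, bc

giving chain groups C_0 ≅ Z^3, C_1 ≅ Z^3.

Boundary ∂_1: C_1 → C_0 maps an edge to its endpoints' difference, ∂[p,q] = q − p. For instance
  ∂bc = c − b.
The 3×3 boundary matrix has rank 2 and Smith normal form diag(1,1).

From H_k ≅ ker(∂_k) / im(∂_{k+1}) we obtain:

  H_0: rank C_0 − rank ∂_1 = 3 − 2 = 1, and the invariant factors of ∂_1 are all 1, so H_0 ≅ Z.
  H_1: rank ker ∂_1 − rank ∂_2 = (3 − 2) − 0 = 1, and there is no ∂_2, so H_1 ≅ Z.

(K is a triangulation of the circle S^1.)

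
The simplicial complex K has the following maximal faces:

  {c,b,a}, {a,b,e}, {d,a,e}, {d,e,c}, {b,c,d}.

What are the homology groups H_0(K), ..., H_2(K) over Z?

H_0 = Z,  H_1 = Z,  H_2 = 0.

We work with the vertex ordering a < b < c < d < e. The simplices of K, each written with vertices in increasing order, are:

  0-simplices (5): a, b, c, d, e
  1-simplices (10): ab, ac, ad, ae, bc, bd, be, cd, ce, de
  2-simplices (5): abc, abe, ade, bcd, cde

giving chain groups C_0 ≅ Z^5, C_1 ≅ Z^10, C_2 ≅ Z^5.

∂_1: C_1 → C_0 sends each edge [p,q] (with p < q) to q − p.
As a 5×10 matrix over Z this has rank 4, with invariant factors (1,1,1,1).

∂_2: C_2 → C_1 acts by ∂[p,q,r] = [q,r] − [p,r] + [p,q]. For instance
  ∂abe = be − ae + ab,
  ∂ade = de − ae + ad.
This gives a 10×5 integer matrix of rank 5; reducing to Smith normal form yields diagonal entries (1,1,1,1,1).

Computing H_k = (kernel of ∂_k) / (image of ∂_{k+1}):

  H_0: rank C_0 − rank ∂_1 = 5 − 4 = 1, and the invariant factors of ∂_1 are all 1, so H_0 ≅ Z.
  H_1: rank ker ∂_1 − rank ∂_2 = (10 − 4) − 5 = 1, and the invariant factors of ∂_2 are all 1, so H_1 ≅ Z.
  H_2: rank ker ∂_2 − rank ∂_3 = (5 − 5) − 0 = 0, and there is no ∂_3, so H_2 ≅ 0.

(K is a triangulation of the Möbius band.)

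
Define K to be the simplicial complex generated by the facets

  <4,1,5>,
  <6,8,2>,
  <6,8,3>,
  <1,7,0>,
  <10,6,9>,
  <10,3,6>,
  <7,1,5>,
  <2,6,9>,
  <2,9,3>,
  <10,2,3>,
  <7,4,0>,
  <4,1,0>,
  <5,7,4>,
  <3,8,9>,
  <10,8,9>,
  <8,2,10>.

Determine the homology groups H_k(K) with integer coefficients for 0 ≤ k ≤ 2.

We work with the vertex ordering 0 < 1 < 2 < 3 < 4 < 5 < 6 < 7 < 8 < 9 < 10. The simplices of K, each written with vertices in increasing order, are:

  0-simplices (11): [0], [1], [2], [3], [4], [5], [6], [7], [8], [9], [10]
  1-simplices (24): (24 of them)
  2-simplices (16): [0,1,4], [0,1,7], [0,4,7], [1,4,5], [1,5,7], [2,3,9], [2,3,10], [2,6,8], [2,6,9], [2,8,10], [3,6,8], [3,6,10], [3,8,9], [4,5,7], [6,9,10], [8,9,10]

Hence C_0 ≅ Z^11, C_1 ≅ Z^24, C_2 ≅ Z^16.

The boundary map ∂_1: C_1 → C_0 maps an edge to its endpoints' difference, ∂[p,q] = q − p.
This gives a 11×24 integer matrix of rank 9; reducing to Smith normal form yields diagonal entries (1,1,1,1,1,1,1,1,1).

The boundary map ∂_2: C_2 → C_1 sends each 2-simplex [p,q,r] to [q,r] − [p,r] + [p,q]. For instance
  ∂[1,4,5] = [4,5] − [1,5] + [1,4],
  ∂[6,9,10] = [9,10] − [6,10] + [6,9].
The resulting 24×16 matrix has rank 15, and its Smith normal form has invariant factors (1,1,1,1,1,1,1,1,1,1,1,1,1,1,2).

Now H_k = ker ∂_k / im ∂_{k+1}, so:

  H_0: rank C_0 − rank ∂_1 = 11 − 9 = 2, and the invariant factors of ∂_1 are all 1, so H_0 ≅ Z^2.
  H_1: rank ker ∂_1 − rank ∂_2 = (24 − 9) − 15 = 0, and ∂_2 has invariant factor 2 > 1, so H_1 ≅ Z/2.
  H_2: rank ker ∂_2 − rank ∂_3 = (16 − 15) − 0 = 1, and there is no ∂_3, so H_2 ≅ Z.

H_0 = Z^2,  H_1 = Z/2,  H_2 = Z.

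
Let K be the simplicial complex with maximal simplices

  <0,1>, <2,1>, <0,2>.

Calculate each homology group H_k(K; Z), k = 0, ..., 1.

H_0 ≅ Z,  H_1 ≅ Z.

Fix the vertex order 0 < 1 < 2 and write every simplex with vertices in increasing order. Then dim K = 1 and the simplices of K are:

  0-simplices (3): [0], [1], [2]
  1-simplices (3): [0,1], [0,2], [1,2]

giving chain groups C_0 ≅ Z^3, C_1 ≅ Z^3.

∂_1: C_1 → C_0 is given by ∂[p,q] = [q] − [p]. For instance
  ∂[1,2] = [2] − [1].
The 3×3 boundary matrix has rank 2 and Smith normal form diag(1,1).

Now H_k = ker ∂_k / im ∂_{k+1}, so:

  H_0: rank C_0 − rank ∂_1 = 3 − 2 = 1, and the invariant factors of ∂_1 are all 1, so H_0 ≅ Z.
  H_1: rank ker ∂_1 − rank ∂_2 = (3 − 2) − 0 = 1, and there is no ∂_2, so H_1 ≅ Z.

(K is a triangulation of the circle S^1.)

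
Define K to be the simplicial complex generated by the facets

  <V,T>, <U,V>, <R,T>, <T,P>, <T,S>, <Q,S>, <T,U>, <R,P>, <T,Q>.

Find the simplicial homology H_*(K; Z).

Order the vertices as P < Q < R < S < T < U < V. Listing each simplex with vertices in this order, K has dimension 1 with simplices:

  0-simplices (7): P, Q, R, S, T, U, V
  1-simplices (9): PR, PT, QS, QT, RT, ST, TU, TV, UV

giving chain groups C_0 ≅ Z^7, C_1 ≅ Z^9.

The boundary map ∂_1: C_1 → C_0 maps an edge to its endpoints' difference, ∂[p,q] = q − p.
As a 7×9 matrix over Z this has rank 6, with invariant factors (1,1,1,1,1,1).

Now H_k = ker ∂_k / im ∂_{k+1}, so:

  H_0: rank C_0 − rank ∂_1 = 7 − 6 = 1, and the invariant factors of ∂_1 are all 1, so H_0 = Z.
  H_1: rank ker ∂_1 − rank ∂_2 = (9 − 6) − 0 = 3, and there is no ∂_2, so H_1 = Z^3.

(K is a triangulation of a wedge of 3 circles.)

H_0 ≅ Z,  H_1 ≅ Z^3.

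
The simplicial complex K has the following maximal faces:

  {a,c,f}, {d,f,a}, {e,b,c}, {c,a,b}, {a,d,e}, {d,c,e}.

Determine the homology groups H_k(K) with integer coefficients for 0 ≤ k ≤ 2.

Take the total order a < b < c < d < e < f on the vertex set. Then K (dimension 2) consists of the simplices:

  0-simplices (6): a, b, c, d, e, f
  1-simplices (12): ab, ac, ad, ae, af, bc, be, cd, ce, cf, de, df
  2-simplices (6): abc, acf, ade, adf, bce, cde

Hence C_0 ≅ Z^6, C_1 ≅ Z^12, C_2 ≅ Z^6.

∂_1: C_1 → C_0 is given by ∂[p,q] = [q] − [p]. For instance
  ∂ac = c − a.
As a 6×12 matrix over Z this has rank 5, with invariant factors (1,1,1,1,1).

The boundary map ∂_2: C_2 → C_1 acts by ∂[p,q,r] = [q,r] − [p,r] + [p,q]. For instance
  ∂acf = cf − af + ac,
  ∂bce = ce − be + bc.
As a 12×6 matrix over Z this has rank 6, with invariant factors (1,1,1,1,1,1).

Computing H_k = (kernel of ∂_k) / (image of ∂_{k+1}):

  H_0: rank C_0 − rank ∂_1 = 6 − 5 = 1, and the invariant factors of ∂_1 are all 1, so H_0 ≅ Z.
  H_1: rank ker ∂_1 − rank ∂_2 = (12 − 5) − 6 = 1, and the invariant factors of ∂_2 are all 1, so H_1 ≅ Z.
  H_2: rank ker ∂_2 − rank ∂_3 = (6 − 6) − 0 = 0, and there is no ∂_3, so H_2 ≅ 0.

H_0 = Z,  H_1 = Z,  H_2 = 0.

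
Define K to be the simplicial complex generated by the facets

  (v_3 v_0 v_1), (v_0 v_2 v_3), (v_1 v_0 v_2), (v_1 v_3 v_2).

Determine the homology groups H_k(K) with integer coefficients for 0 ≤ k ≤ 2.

H_0 ≅ Z,  H_1 = 0,  H_2 ≅ Z.

K has 4 vertices, 6 edges, 4 triangles.
rank ∂_0 = 0, rank ∂_1 = 3 ⇒ b_0 = 4 − 0 − 3 = 1; all invariant factors of ∂_1 are 1 so no torsion. So H_0 = Z.
rank ∂_1 = 3, rank ∂_2 = 3 ⇒ b_1 = 6 − 3 − 3 = 0; all invariant factors of ∂_2 are 1 so no torsion. So H_1 = 0.
rank ∂_2 = 3, rank ∂_3 = 0 ⇒ b_2 = 4 − 3 − 0 = 1. So H_2 = Z.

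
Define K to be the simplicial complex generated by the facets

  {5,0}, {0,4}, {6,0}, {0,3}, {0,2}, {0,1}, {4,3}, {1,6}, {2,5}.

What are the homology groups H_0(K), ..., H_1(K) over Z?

We work with the vertex ordering 0 < 1 < 2 < 3 < 4 < 5 < 6. The simplices of K, each written with vertices in increasing order, are:

  0-simplices (7): [0], [1], [2], [3], [4], [5], [6]
  1-simplices (9): [0,1], [0,2], [0,3], [0,4], [0,5], [0,6], [1,6], [2,5], [3,4]

Hence C_0 ≅ Z^7, C_1 ≅ Z^9.

∂_1: C_1 → C_0 is given by ∂[p,q] = [q] − [p]. For instance
  ∂[2,5] = [5] − [2].
This gives a 7×9 integer matrix of rank 6; reducing to Smith normal form yields diagonal entries (1,1,1,1,1,1).

From H_k ≅ ker(∂_k) / im(∂_{k+1}) we obtain:

  H_0: rank C_0 − rank ∂_1 = 7 − 6 = 1, and the invariant factors of ∂_1 are all 1, so H_0 ≅ Z.
  H_1: rank ker ∂_1 − rank ∂_2 = (9 − 6) − 0 = 3, and there is no ∂_2, so H_1 ≅ Z^3.

H_0 = Z,  H_1 = Z^3.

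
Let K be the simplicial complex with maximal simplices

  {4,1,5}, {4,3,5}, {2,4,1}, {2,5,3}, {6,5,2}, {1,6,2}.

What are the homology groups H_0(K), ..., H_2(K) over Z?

H_0 = Z,  H_1 = Z,  H_2 = 0.

Order the vertices as 1 < 2 < 3 < 4 < 5 < 6. Listing each simplex with vertices in this order, K has dimension 2 with simplices:

  0-simplices (6): [1], [2], [3], [4], [5], [6]
  1-simplices (12): [1,2], [1,4], [1,5], [1,6], [2,3], [2,4], [2,5], [2,6], [3,4], [3,5], [4,5], [5,6]
  2-simplices (6): [1,2,4], [1,2,6], [1,4,5], [2,3,5], [2,5,6], [3,4,5]

so the chain groups are C_0 ≅ Z^6, C_1 ≅ Z^12, C_2 ≅ Z^6.

∂_1: C_1 → C_0 sends each edge [p,q] (with p < q) to q − p. For instance
  ∂[1,5] = [5] − [1].
The 6×12 boundary matrix has rank 5 and Smith normal form diag(1,1,1,1,1).

∂_2: C_2 → C_1 sends each 2-simplex [p,q,r] to [q,r] − [p,r] + [p,q]. For instance
  ∂[1,4,5] = [4,5] − [1,5] + [1,4],
  ∂[1,2,4] = [2,4] − [1,4] + [1,2].
The 12×6 boundary matrix has rank 6 and Smith normal form diag(1,1,1,1,1,1).

Now H_k = ker ∂_k / im ∂_{k+1}, so:

  H_0: rank C_0 − rank ∂_1 = 6 − 5 = 1, and the invariant factors of ∂_1 are all 1, so H_0 = Z.
  H_1: rank ker ∂_1 − rank ∂_2 = (12 − 5) − 6 = 1, and the invariant factors of ∂_2 are all 1, so H_1 = Z.
  H_2: rank ker ∂_2 − rank ∂_3 = (6 − 6) − 0 = 0, and there is no ∂_3, so H_2 = 0.

As a check, the Euler characteristic is 6 − 12 + 6 = 0, which agrees with 1 − 1 + 0 = 0.
(K is a triangulation of the cylinder S^1 x I.)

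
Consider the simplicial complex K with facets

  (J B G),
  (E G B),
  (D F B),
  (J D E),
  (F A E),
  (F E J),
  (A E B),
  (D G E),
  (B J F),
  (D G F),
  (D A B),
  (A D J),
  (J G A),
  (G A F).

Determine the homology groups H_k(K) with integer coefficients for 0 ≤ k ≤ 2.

Fix the vertex order A < B < D < E < F < G < J and write every simplex with vertices in increasing order. Then dim K = 2 and the simplices of K are:

  0-simplices (7): A, B, D, E, F, G, J
  1-simplices (21): AB, AD, AE, AF, AG, AJ, BD, BE, BF, BG, BJ, DE, DF, DG, DJ, EF, EG, EJ, FG, FJ, GJ
  2-simplices (14): ABD, ABE, ADJ, AEF, AFG, AGJ, BDF, BEG, BFJ, BGJ, DEG, DEJ, DFG, EFJ

so the chain groups are C_0 ≅ Z^7, C_1 ≅ Z^21, C_2 ≅ Z^14.

∂_1: C_1 → C_0 maps an edge to its endpoints' difference, ∂[p,q] = q − p. For instance
  ∂AJ = J − A.
The resulting 7×21 matrix has rank 6, and its Smith normal form has invariant factors (1,1,1,1,1,1).

The boundary map ∂_2: C_2 → C_1 acts by ∂[p,q,r] = [q,r] − [p,r] + [p,q]. For instance
  ∂EFJ = FJ − EJ + EF,
  ∂BFJ = FJ − BJ + BF.
The 21×14 boundary matrix has rank 13 and Smith normal form diag(1,1,1,1,1,1,1,1,1,1,1,1,1).

Computing H_k = (kernel of ∂_k) / (image of ∂_{k+1}):

  H_0: rank C_0 − rank ∂_1 = 7 − 6 = 1, and the invariant factors of ∂_1 are all 1, so H_0 ≅ Z.
  H_1: rank ker ∂_1 − rank ∂_2 = (21 − 6) − 13 = 2, and the invariant factors of ∂_2 are all 1, so H_1 ≅ Z^2.
  H_2: rank ker ∂_2 − rank ∂_3 = (14 − 13) − 0 = 1, and there is no ∂_3, so H_2 ≅ Z.

As a check, the Euler characteristic is 7 − 21 + 14 = 0, which agrees with 1 − 2 + 1 = 0.

H_0 = Z,  H_1 = Z^2,  H_2 = Z.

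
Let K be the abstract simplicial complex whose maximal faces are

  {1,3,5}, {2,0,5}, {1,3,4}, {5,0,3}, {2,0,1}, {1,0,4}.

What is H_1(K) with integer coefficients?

K has 6 vertices, 12 edges, 6 triangles.
rank ∂_1 = 5, rank ∂_2 = 6 ⇒ b_1 = 12 − 5 − 6 = 1; all invariant factors of ∂_2 are 1 so no torsion. So H_1 = Z.

H_1 = Z.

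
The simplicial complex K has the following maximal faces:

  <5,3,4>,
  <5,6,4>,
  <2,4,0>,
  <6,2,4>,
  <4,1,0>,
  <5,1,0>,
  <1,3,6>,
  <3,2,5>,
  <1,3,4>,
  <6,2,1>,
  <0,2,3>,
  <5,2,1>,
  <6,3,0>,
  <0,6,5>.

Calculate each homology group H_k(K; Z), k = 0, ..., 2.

H_0 = Z,  H_1 = Z^2,  H_2 = Z.

Fix the vertex order 0 < 1 < 2 < 3 < 4 < 5 < 6 and write every simplex with vertices in increasing order. Then dim K = 2 and the simplices of K are:

  0-simplices (7): [0], [1], [2], [3], [4], [5], [6]
  1-simplices (21): [0,1], [0,2], [0,3], [0,4], [0,5], [0,6], [1,2], [1,3], [1,4], [1,5], [1,6], [2,3], [2,4], [2,5], [2,6], [3,4], [3,5], [3,6], [4,5], [4,6], [5,6]
  2-simplices (14): [0,1,4], [0,1,5], [0,2,3], [0,2,4], [0,3,6], [0,5,6], [1,2,5], [1,2,6], [1,3,4], [1,3,6], [2,3,5], [2,4,6], [3,4,5], [4,5,6]

Hence C_0 ≅ Z^7, C_1 ≅ Z^21, C_2 ≅ Z^14.

∂_1: C_1 → C_0 sends each edge [p,q] (with p < q) to q − p.
As a 7×21 matrix over Z this has rank 6, with invariant factors (1,1,1,1,1,1).

∂_2: C_2 → C_1 acts by ∂[p,q,r] = [q,r] − [p,r] + [p,q]. For instance
  ∂[3,4,5] = [4,5] − [3,5] + [3,4],
  ∂[4,5,6] = [5,6] − [4,6] + [4,5].
The resulting 21×14 matrix has rank 13, and its Smith normal form has invariant factors (1,1,1,1,1,1,1,1,1,1,1,1,1).

Computing H_k = (kernel of ∂_k) / (image of ∂_{k+1}):

  H_0: rank C_0 − rank ∂_1 = 7 − 6 = 1, and the invariant factors of ∂_1 are all 1, so H_0 ≅ Z.
  H_1: rank ker ∂_1 − rank ∂_2 = (21 − 6) − 13 = 2, and the invariant factors of ∂_2 are all 1, so H_1 ≅ Z^2.
  H_2: rank ker ∂_2 − rank ∂_3 = (14 − 13) − 0 = 1, and there is no ∂_3, so H_2 ≅ Z.

(K is a triangulation of the torus T^2.)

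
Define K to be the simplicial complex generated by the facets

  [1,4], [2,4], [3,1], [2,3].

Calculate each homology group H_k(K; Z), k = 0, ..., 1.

H_0 ≅ Z,  H_1 ≅ Z.

Take the total order 1 < 2 < 3 < 4 on the vertex set. Then K (dimension 1) consists of the simplices:

  0-simplices (4): [1], [2], [3], [4]
  1-simplices (4): [1,3], [1,4], [2,3], [2,4]

Hence C_0 ≅ Z^4, C_1 ≅ Z^4.

∂_1: C_1 → C_0 is given by ∂[p,q] = [q] − [p].
The 4×4 boundary matrix has rank 3 and Smith normal form diag(1,1,1).

Now H_k = ker ∂_k / im ∂_{k+1}, so:

  H_0: rank C_0 − rank ∂_1 = 4 − 3 = 1, and the invariant factors of ∂_1 are all 1, so H_0 = Z.
  H_1: rank ker ∂_1 − rank ∂_2 = (4 − 3) − 0 = 1, and there is no ∂_2, so H_1 = Z.

As a check, the Euler characteristic is 4 − 4 = 0, which agrees with 1 − 1 = 0.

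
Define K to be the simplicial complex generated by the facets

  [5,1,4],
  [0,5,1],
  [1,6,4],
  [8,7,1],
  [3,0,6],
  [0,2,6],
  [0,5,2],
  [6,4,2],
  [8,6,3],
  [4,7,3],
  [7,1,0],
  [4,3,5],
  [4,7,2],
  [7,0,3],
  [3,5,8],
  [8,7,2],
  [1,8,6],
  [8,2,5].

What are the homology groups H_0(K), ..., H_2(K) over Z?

Take the total order 0 < 1 < 2 < 3 < 4 < 5 < 6 < 7 < 8 on the vertex set. Then K (dimension 2) consists of the simplices:

  0-simplices (9): [0], [1], [2], [3], [4], [5], [6], [7], [8]
  1-simplices (27): (27 of them)
  2-simplices (18): [0,1,5], [0,1,7], [0,2,5], [0,2,6], [0,3,6], [0,3,7], [1,4,5], [1,4,6], [1,6,8], [1,7,8], [2,4,6], [2,4,7], [2,5,8], [2,7,8], [3,4,5], [3,4,7], [3,5,8], [3,6,8]

giving chain groups C_0 ≅ Z^9, C_1 ≅ Z^27, C_2 ≅ Z^18.

Boundary ∂_1: C_1 → C_0 is given by ∂[p,q] = [q] − [p].
The resulting 9×27 matrix has rank 8, and its Smith normal form has invariant factors (1,1,1,1,1,1,1,1).

Boundary ∂_2: C_2 → C_1 sends each 2-simplex [p,q,r] to [q,r] − [p,r] + [p,q]. For instance
  ∂[1,6,8] = [6,8] − [1,8] + [1,6],
  ∂[0,3,7] = [3,7] − [0,7] + [0,3].
The resulting 27×18 matrix has rank 17, and its Smith normal form has invariant factors (1,1,1,1,1,1,1,1,1,1,1,1,1,1,1,1,1).

From H_k ≅ ker(∂_k) / im(∂_{k+1}) we obtain:

  H_0: rank C_0 − rank ∂_1 = 9 − 8 = 1, and the invariant factors of ∂_1 are all 1, so H_0 ≅ Z.
  H_1: rank ker ∂_1 − rank ∂_2 = (27 − 8) − 17 = 2, and the invariant factors of ∂_2 are all 1, so H_1 ≅ Z^2.
  H_2: rank ker ∂_2 − rank ∂_3 = (18 − 17) − 0 = 1, and there is no ∂_3, so H_2 ≅ Z.

H_0 ≅ Z,  H_1 ≅ Z^2,  H_2 ≅ Z.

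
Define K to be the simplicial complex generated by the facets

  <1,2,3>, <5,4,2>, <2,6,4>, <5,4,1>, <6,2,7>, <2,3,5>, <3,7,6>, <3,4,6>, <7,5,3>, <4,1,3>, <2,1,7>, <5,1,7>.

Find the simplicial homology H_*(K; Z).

H_0 ≅ Z,  H_1 ≅ Z/2,  H_2 = 0.

Take the total order 1 < 2 < 3 < 4 < 5 < 6 < 7 on the vertex set. Then K (dimension 2) consists of the simplices:

  0-simplices (7): [1], [2], [3], [4], [5], [6], [7]
  1-simplices (18): [1,2], [1,3], [1,4], [1,5], [1,7], [2,3], [2,4], [2,5], [2,6], [2,7], [3,4], [3,5], [3,6], [3,7], [4,5], [4,6], [5,7], [6,7]
  2-simplices (12): [1,2,3], [1,2,7], [1,3,4], [1,4,5], [1,5,7], [2,3,5], [2,4,5], [2,4,6], [2,6,7], [3,4,6], [3,5,7], [3,6,7]

giving chain groups C_0 ≅ Z^7, C_1 ≅ Z^18, C_2 ≅ Z^12.

∂_1: C_1 → C_0 is given by ∂[p,q] = [q] − [p]. For instance
  ∂[4,5] = [5] − [4].
As a 7×18 matrix over Z this has rank 6, with invariant factors (1,1,1,1,1,1).

Boundary ∂_2: C_2 → C_1 maps a triangle to the signed sum of its edges. For instance
  ∂[2,3,5] = [3,5] − [2,5] + [2,3],
  ∂[1,4,5] = [4,5] − [1,5] + [1,4].
The resulting 18×12 matrix has rank 12, and its Smith normal form has invariant factors (1,1,1,1,1,1,1,1,1,1,1,2).

Computing H_k = (kernel of ∂_k) / (image of ∂_{k+1}):

  H_0: rank C_0 − rank ∂_1 = 7 − 6 = 1, and the invariant factors of ∂_1 are all 1, so H_0 ≅ Z.
  H_1: rank ker ∂_1 − rank ∂_2 = (18 − 6) − 12 = 0, and ∂_2 has invariant factor 2 > 1, so H_1 ≅ Z/2.
  H_2: rank ker ∂_2 − rank ∂_3 = (12 − 12) − 0 = 0, and there is no ∂_3, so H_2 ≅ 0.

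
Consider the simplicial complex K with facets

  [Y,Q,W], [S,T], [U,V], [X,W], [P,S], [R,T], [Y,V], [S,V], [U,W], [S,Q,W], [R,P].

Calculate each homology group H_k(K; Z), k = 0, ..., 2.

K has 10 vertices, 14 edges, 2 triangles.
rank ∂_0 = 0, rank ∂_1 = 9 ⇒ b_0 = 10 − 0 − 9 = 1; all invariant factors of ∂_1 are 1 so no torsion. So H_0 ≅ Z.
rank ∂_1 = 9, rank ∂_2 = 2 ⇒ b_1 = 14 − 9 − 2 = 3; all invariant factors of ∂_2 are 1 so no torsion. So H_1 ≅ Z^3.
rank ∂_2 = 2, rank ∂_3 = 0 ⇒ b_2 = 2 − 2 − 0 = 0. So H_2 ≅ 0.

H_0 = Z,  H_1 = Z^3,  H_2 = 0.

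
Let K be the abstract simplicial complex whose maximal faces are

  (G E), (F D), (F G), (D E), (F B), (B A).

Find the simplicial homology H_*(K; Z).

H_0 = Z,  H_1 = Z.

Fix the vertex order A < B < D < E < F < G and write every simplex with vertices in increasing order. Then dim K = 1 and the simplices of K are:

  0-simplices (6): A, B, D, E, F, G
  1-simplices (6): AB, BF, DE, DF, EG, FG

Hence C_0 ≅ Z^6, C_1 ≅ Z^6.

Boundary ∂_1: C_1 → C_0 sends each edge [p,q] (with p < q) to q − p. For instance
  ∂FG = G − F.
This gives a 6×6 integer matrix of rank 5; reducing to Smith normal form yields diagonal entries (1,1,1,1,1).

Reading off H_k = ker ∂_k / im ∂_{k+1}:

  H_0: rank C_0 − rank ∂_1 = 6 − 5 = 1, and the invariant factors of ∂_1 are all 1, so H_0 = Z.
  H_1: rank ker ∂_1 − rank ∂_2 = (6 − 5) − 0 = 1, and there is no ∂_2, so H_1 = Z.

As a check, the Euler characteristic is 6 − 6 = 0, which agrees with 1 − 1 = 0.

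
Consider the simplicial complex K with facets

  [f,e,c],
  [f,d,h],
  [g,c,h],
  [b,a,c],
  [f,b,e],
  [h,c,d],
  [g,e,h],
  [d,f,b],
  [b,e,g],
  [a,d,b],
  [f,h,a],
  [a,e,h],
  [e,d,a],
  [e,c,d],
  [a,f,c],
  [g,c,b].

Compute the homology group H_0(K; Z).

We work with the vertex ordering a < b < c < d < e < f < g < h. The simplices of K, each written with vertices in increasing order, are:

  0-simplices (8): a, b, c, d, e, f, g, h
  1-simplices (24): ab, ac, ad, ae, af, ah, bc, bd, be, bf, bg, cd, ce, cf, cg, ch, de, df, dh, ef, eg, eh, fh, gh
  2-simplices (16): abc, abd, acf, ade, aeh, afh, bcg, bdf, bef, beg, cde, cdh, cef, cgh, dfh, egh

Hence C_0 ≅ Z^8, C_1 ≅ Z^24, C_2 ≅ Z^16.

∂_1: C_1 → C_0 is given by ∂[p,q] = [q] − [p].
The 8×24 boundary matrix has rank 7 and Smith normal form diag(1,1,1,1,1,1,1).

Boundary ∂_2: C_2 → C_1 acts by ∂[p,q,r] = [q,r] − [p,r] + [p,q]. For instance
  ∂bcg = cg − bg + bc,
  ∂abd = bd − ad + ab.
As a 24×16 matrix over Z this has rank 15, with invariant factors (1,1,1,1,1,1,1,1,1,1,1,1,1,1,1).

Reading off H_k = ker ∂_k / im ∂_{k+1}:

  H_0: rank C_0 − rank ∂_1 = 8 − 7 = 1, and the invariant factors of ∂_1 are all 1, so H_0 ≅ Z.

H_0 ≅ Z.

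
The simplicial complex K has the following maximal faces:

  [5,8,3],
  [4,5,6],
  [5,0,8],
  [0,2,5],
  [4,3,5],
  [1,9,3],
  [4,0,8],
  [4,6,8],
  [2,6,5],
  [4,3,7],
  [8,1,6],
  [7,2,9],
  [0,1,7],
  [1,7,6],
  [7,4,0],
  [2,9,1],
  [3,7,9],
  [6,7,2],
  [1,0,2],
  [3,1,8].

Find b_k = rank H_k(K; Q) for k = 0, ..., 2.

b_0 = 1, b_1 = 1, b_2 = 0.

We work with the vertex ordering 0 < 1 < 2 < 3 < 4 < 5 < 6 < 7 < 8 < 9. The simplices of K, each written with vertices in increasing order, are:

  0-simplices (10): [0], [1], [2], [3], [4], [5], [6], [7], [8], [9]
  1-simplices (30): (30 of them)
  2-simplices (20): (20 of them)

giving chain groups C_0 ≅ Z^10, C_1 ≅ Z^30, C_2 ≅ Z^20.

Boundary ∂_1: C_1 → C_0 is given by ∂[p,q] = [q] − [p].
As a 10×30 matrix over Z this has rank 9, with invariant factors (1,1,1,1,1,1,1,1,1).

The boundary map ∂_2: C_2 → C_1 maps a triangle to the signed sum of its edges. For instance
  ∂[3,4,7] = [4,7] − [3,7] + [3,4],
  ∂[2,6,7] = [6,7] − [2,7] + [2,6].
The resulting 30×20 matrix has rank 20, and its Smith normal form has invariant factors (1,1,1,1,1,1,1,1,1,1,1,1,1,1,1,1,1,1,1,2).

Reading off H_k = ker ∂_k / im ∂_{k+1}:

  H_0: rank C_0 − rank ∂_1 = 10 − 9 = 1, and the invariant factors of ∂_1 are all 1, so H_0 = Z.
  H_1: rank ker ∂_1 − rank ∂_2 = (30 − 9) − 20 = 1, and ∂_2 has invariant factor 2 > 1, so H_1 = Z ⊕ Z/2.
  H_2: rank ker ∂_2 − rank ∂_3 = (20 − 20) − 0 = 0, and there is no ∂_3, so H_2 = 0.

Hence the Betti numbers are b_0 = 1, b_1 = 1, b_2 = 0.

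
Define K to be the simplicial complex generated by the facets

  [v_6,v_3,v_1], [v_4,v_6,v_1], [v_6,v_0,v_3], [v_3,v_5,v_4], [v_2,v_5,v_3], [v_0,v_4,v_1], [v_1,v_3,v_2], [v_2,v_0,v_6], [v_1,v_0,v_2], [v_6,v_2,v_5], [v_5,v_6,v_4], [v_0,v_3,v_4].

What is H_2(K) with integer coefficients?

H_2 = 0.

We work with the vertex ordering v_0 < v_1 < v_2 < v_3 < v_4 < v_5 < v_6. The simplices of K, each written with vertices in increasing order, are:

  0-simplices (7): [v_0], [v_1], [v_2], [v_3], [v_4], [v_5], [v_6]
  1-simplices (18): (18 of them)
  2-simplices (12): (12 of them)

Hence C_0 ≅ Z^7, C_1 ≅ Z^18, C_2 ≅ Z^12.

The boundary map ∂_1: C_1 → C_0 maps an edge to its endpoints' difference, ∂[p,q] = q − p. For instance
  ∂[v_0,v_1] = [v_1] − [v_0].
The resulting 7×18 matrix has rank 6, and its Smith normal form has invariant factors (1,1,1,1,1,1).

Boundary ∂_2: C_2 → C_1 sends each 2-simplex [p,q,r] to [q,r] − [p,r] + [p,q]. For instance
  ∂[v_2,v_5,v_6] = [v_5,v_6] − [v_2,v_6] + [v_2,v_5],
  ∂[v_0,v_1,v_2] = [v_1,v_2] − [v_0,v_2] + [v_0,v_1].
The 18×12 boundary matrix has rank 12 and Smith normal form diag(1,1,1,1,1,1,1,1,1,1,1,2).

From H_k ≅ ker(∂_k) / im(∂_{k+1}) we obtain:

  H_2: rank ker ∂_2 − rank ∂_3 = (12 − 12) − 0 = 0, and there is no ∂_3, so H_2 = 0.

(K is a triangulation of the real projective plane RP^2.)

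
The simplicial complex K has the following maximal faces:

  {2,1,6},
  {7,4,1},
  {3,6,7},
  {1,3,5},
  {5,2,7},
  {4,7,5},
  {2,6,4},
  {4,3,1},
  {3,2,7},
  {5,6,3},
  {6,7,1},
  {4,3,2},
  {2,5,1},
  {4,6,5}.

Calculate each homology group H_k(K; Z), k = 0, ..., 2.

K has 7 vertices, 21 edges, 14 triangles.
rank ∂_0 = 0, rank ∂_1 = 6 ⇒ b_0 = 7 − 0 − 6 = 1; all invariant factors of ∂_1 are 1 so no torsion. So H_0 ≅ Z.
rank ∂_1 = 6, rank ∂_2 = 13 ⇒ b_1 = 21 − 6 − 13 = 2; all invariant factors of ∂_2 are 1 so no torsion. So H_1 ≅ Z^2.
rank ∂_2 = 13, rank ∂_3 = 0 ⇒ b_2 = 14 − 13 − 0 = 1. So H_2 ≅ Z.

H_0 = Z,  H_1 = Z^2,  H_2 = Z.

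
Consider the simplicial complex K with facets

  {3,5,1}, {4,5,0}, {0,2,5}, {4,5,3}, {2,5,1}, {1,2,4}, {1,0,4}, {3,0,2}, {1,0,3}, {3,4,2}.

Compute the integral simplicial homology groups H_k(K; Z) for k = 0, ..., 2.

H_0 ≅ Z,  H_1 ≅ Z/2,  H_2 = 0.

We work with the vertex ordering 0 < 1 < 2 < 3 < 4 < 5. The simplices of K, each written with vertices in increasing order, are:

  0-simplices (6): [0], [1], [2], [3], [4], [5]
  1-simplices (15): [0,1], [0,2], [0,3], [0,4], [0,5], [1,2], [1,3], [1,4], [1,5], [2,3], [2,4], [2,5], [3,4], [3,5], [4,5]
  2-simplices (10): [0,1,3], [0,1,4], [0,2,3], [0,2,5], [0,4,5], [1,2,4], [1,2,5], [1,3,5], [2,3,4], [3,4,5]

Hence C_0 ≅ Z^6, C_1 ≅ Z^15, C_2 ≅ Z^10.

Boundary ∂_1: C_1 → C_0 maps an edge to its endpoints' difference, ∂[p,q] = q − p.
The 6×15 boundary matrix has rank 5 and Smith normal form diag(1,1,1,1,1).

Boundary ∂_2: C_2 → C_1 acts by ∂[p,q,r] = [q,r] − [p,r] + [p,q]. For instance
  ∂[0,2,5] = [2,5] − [0,5] + [0,2],
  ∂[0,1,3] = [1,3] − [0,3] + [0,1].
The 15×10 boundary matrix has rank 10 and Smith normal form diag(1,1,1,1,1,1,1,1,1,2).

Reading off H_k = ker ∂_k / im ∂_{k+1}:

  H_0: rank C_0 − rank ∂_1 = 6 − 5 = 1, and the invariant factors of ∂_1 are all 1, so H_0 = Z.
  H_1: rank ker ∂_1 − rank ∂_2 = (15 − 5) − 10 = 0, and ∂_2 has invariant factor 2 > 1, so H_1 = Z/2.
  H_2: rank ker ∂_2 − rank ∂_3 = (10 − 10) − 0 = 0, and there is no ∂_3, so H_2 = 0.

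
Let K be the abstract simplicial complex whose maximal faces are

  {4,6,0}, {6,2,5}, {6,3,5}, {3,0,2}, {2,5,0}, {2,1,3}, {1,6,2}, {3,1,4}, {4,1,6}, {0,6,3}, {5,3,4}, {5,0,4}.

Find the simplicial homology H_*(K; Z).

H_0 ≅ Z,  H_1 ≅ Z/2Z,  H_2 = 0.

Take the total order 0 < 1 < 2 < 3 < 4 < 5 < 6 on the vertex set. Then K (dimension 2) consists of the simplices:

  0-simplices (7): [0], [1], [2], [3], [4], [5], [6]
  1-simplices (18): [0,2], [0,3], [0,4], [0,5], [0,6], [1,2], [1,3], [1,4], [1,6], [2,3], [2,5], [2,6], [3,4], [3,5], [3,6], [4,5], [4,6], [5,6]
  2-simplices (12): [0,2,3], [0,2,5], [0,3,6], [0,4,5], [0,4,6], [1,2,3], [1,2,6], [1,3,4], [1,4,6], [2,5,6], [3,4,5], [3,5,6]

Hence C_0 ≅ Z^7, C_1 ≅ Z^18, C_2 ≅ Z^12.

Boundary ∂_1: C_1 → C_0 maps an edge to its endpoints' difference, ∂[p,q] = q − p.
As a 7×18 matrix over Z this has rank 6, with invariant factors (1,1,1,1,1,1).

Boundary ∂_2: C_2 → C_1 sends each 2-simplex [p,q,r] to [q,r] − [p,r] + [p,q]. For instance
  ∂[0,4,5] = [4,5] − [0,5] + [0,4],
  ∂[1,2,3] = [2,3] − [1,3] + [1,2].
As a 18×12 matrix over Z this has rank 12, with invariant factors (1,1,1,1,1,1,1,1,1,1,1,2).

Computing H_k = (kernel of ∂_k) / (image of ∂_{k+1}):

  H_0: rank C_0 − rank ∂_1 = 7 − 6 = 1, and the invariant factors of ∂_1 are all 1, so H_0 = Z.
  H_1: rank ker ∂_1 − rank ∂_2 = (18 − 6) − 12 = 0, and ∂_2 has invariant factor 2 > 1, so H_1 = Z/2Z.
  H_2: rank ker ∂_2 − rank ∂_3 = (12 − 12) − 0 = 0, and there is no ∂_3, so H_2 = 0.

As a check, the Euler characteristic is 7 − 18 + 12 = 1, which agrees with 1 − 0 + 0 = 1.
(K is a triangulation of the real projective plane RP^2.)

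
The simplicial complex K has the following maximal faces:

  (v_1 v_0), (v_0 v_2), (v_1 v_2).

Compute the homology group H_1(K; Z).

H_1 = Z.

Take the total order v_0 < v_1 < v_2 on the vertex set. Then K (dimension 1) consists of the simplices:

  0-simplices (3): [v_0], [v_1], [v_2]
  1-simplices (3): [v_0,v_1], [v_0,v_2], [v_1,v_2]

Hence C_0 ≅ Z^3, C_1 ≅ Z^3.

∂_1: C_1 → C_0 maps an edge to its endpoints' difference, ∂[p,q] = q − p. For instance
  ∂[v_0,v_1] = [v_1] − [v_0].
As a 3×3 matrix over Z this has rank 2, with invariant factors (1,1).

Computing H_k = (kernel of ∂_k) / (image of ∂_{k+1}):

  H_1: rank ker ∂_1 − rank ∂_2 = (3 − 2) − 0 = 1, and there is no ∂_2, so H_1 ≅ Z.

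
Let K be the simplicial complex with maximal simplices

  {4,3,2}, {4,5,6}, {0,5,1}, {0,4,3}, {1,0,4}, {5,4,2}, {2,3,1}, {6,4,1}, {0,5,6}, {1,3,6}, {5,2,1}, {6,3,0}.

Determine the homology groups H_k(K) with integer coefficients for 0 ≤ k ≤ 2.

H_0 ≅ Z,  H_1 ≅ Z_2,  H_2 = 0.

Fix the vertex order 0 < 1 < 2 < 3 < 4 < 5 < 6 and write every simplex with vertices in increasing order. Then dim K = 2 and the simplices of K are:

  0-simplices (7): [0], [1], [2], [3], [4], [5], [6]
  1-simplices (18): [0,1], [0,3], [0,4], [0,5], [0,6], [1,2], [1,3], [1,4], [1,5], [1,6], [2,3], [2,4], [2,5], [3,4], [3,6], [4,5], [4,6], [5,6]
  2-simplices (12): [0,1,4], [0,1,5], [0,3,4], [0,3,6], [0,5,6], [1,2,3], [1,2,5], [1,3,6], [1,4,6], [2,3,4], [2,4,5], [4,5,6]

giving chain groups C_0 ≅ Z^7, C_1 ≅ Z^18, C_2 ≅ Z^12.

Boundary ∂_1: C_1 → C_0 sends each edge [p,q] (with p < q) to q − p.
This gives a 7×18 integer matrix of rank 6; reducing to Smith normal form yields diagonal entries (1,1,1,1,1,1).

The boundary map ∂_2: C_2 → C_1 acts by ∂[p,q,r] = [q,r] − [p,r] + [p,q]. For instance
  ∂[0,3,4] = [3,4] − [0,4] + [0,3],
  ∂[0,1,4] = [1,4] − [0,4] + [0,1].
This gives a 18×12 integer matrix of rank 12; reducing to Smith normal form yields diagonal entries (1,1,1,1,1,1,1,1,1,1,1,2).

Computing H_k = (kernel of ∂_k) / (image of ∂_{k+1}):

  H_0: rank C_0 − rank ∂_1 = 7 − 6 = 1, and the invariant factors of ∂_1 are all 1, so H_0 = Z.
  H_1: rank ker ∂_1 − rank ∂_2 = (18 − 6) − 12 = 0, and ∂_2 has invariant factor 2 > 1, so H_1 = Z_2.
  H_2: rank ker ∂_2 − rank ∂_3 = (12 − 12) − 0 = 0, and there is no ∂_3, so H_2 = 0.

(K is a triangulation of the real projective plane RP^2.)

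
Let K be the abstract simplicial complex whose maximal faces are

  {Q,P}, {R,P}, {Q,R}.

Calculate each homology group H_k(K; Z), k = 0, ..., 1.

We work with the vertex ordering P < Q < R. The simplices of K, each written with vertices in increasing order, are:

  0-simplices (3): P, Q, R
  1-simplices (3): PQ, PR, QR

Hence C_0 ≅ Z^3, C_1 ≅ Z^3.

∂_1: C_1 → C_0 is given by ∂[p,q] = [q] − [p]. For instance
  ∂PQ = Q − P.
The resulting 3×3 matrix has rank 2, and its Smith normal form has invariant factors (1,1).

Computing H_k = (kernel of ∂_k) / (image of ∂_{k+1}):

  H_0: rank C_0 − rank ∂_1 = 3 − 2 = 1, and the invariant factors of ∂_1 are all 1, so H_0 ≅ Z.
  H_1: rank ker ∂_1 − rank ∂_2 = (3 − 2) − 0 = 1, and there is no ∂_2, so H_1 ≅ Z.

(K is a triangulation of the circle S^1.)

H_0 = Z,  H_1 = Z.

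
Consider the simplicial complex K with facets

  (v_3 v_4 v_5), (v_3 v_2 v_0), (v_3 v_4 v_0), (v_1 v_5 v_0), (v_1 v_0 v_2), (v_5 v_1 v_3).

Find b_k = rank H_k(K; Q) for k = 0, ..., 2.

Take the total order v_0 < v_1 < v_2 < v_3 < v_4 < v_5 on the vertex set. Then K (dimension 2) consists of the simplices:

  0-simplices (6): [v_0], [v_1], [v_2], [v_3], [v_4], [v_5]
  1-simplices (12): [v_0,v_1], [v_0,v_2], [v_0,v_3], [v_0,v_4], [v_0,v_5], [v_1,v_2], [v_1,v_3], [v_1,v_5], [v_2,v_3], [v_3,v_4], [v_3,v_5], [v_4,v_5]
  2-simplices (6): [v_0,v_1,v_2], [v_0,v_1,v_5], [v_0,v_2,v_3], [v_0,v_3,v_4], [v_1,v_3,v_5], [v_3,v_4,v_5]

giving chain groups C_0 ≅ Z^6, C_1 ≅ Z^12, C_2 ≅ Z^6.

∂_1: C_1 → C_0 maps an edge to its endpoints' difference, ∂[p,q] = q − p. For instance
  ∂[v_0,v_2] = [v_2] − [v_0].
The resulting 6×12 matrix has rank 5, and its Smith normal form has invariant factors (1,1,1,1,1).

Boundary ∂_2: C_2 → C_1 acts by ∂[p,q,r] = [q,r] − [p,r] + [p,q]. For instance
  ∂[v_3,v_4,v_5] = [v_4,v_5] − [v_3,v_5] + [v_3,v_4],
  ∂[v_1,v_3,v_5] = [v_3,v_5] − [v_1,v_5] + [v_1,v_3].
This gives a 12×6 integer matrix of rank 6; reducing to Smith normal form yields diagonal entries (1,1,1,1,1,1).

Now H_k = ker ∂_k / im ∂_{k+1}, so:

  H_0: rank C_0 − rank ∂_1 = 6 − 5 = 1, and the invariant factors of ∂_1 are all 1, so H_0 = Z.
  H_1: rank ker ∂_1 − rank ∂_2 = (12 − 5) − 6 = 1, and the invariant factors of ∂_2 are all 1, so H_1 = Z.
  H_2: rank ker ∂_2 − rank ∂_3 = (6 − 6) − 0 = 0, and there is no ∂_3, so H_2 = 0.

As a check, the Euler characteristic is 6 − 12 + 6 = 0, which agrees with 1 − 1 + 0 = 0.

Hence the Betti numbers are b_0 = 1, b_1 = 1, b_2 = 0.

b_0 = 1, b_1 = 1, b_2 = 0.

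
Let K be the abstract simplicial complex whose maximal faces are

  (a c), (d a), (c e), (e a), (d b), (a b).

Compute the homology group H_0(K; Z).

H_0 = Z.

Order the vertices as a < b < c < d < e. Listing each simplex with vertices in this order, K has dimension 1 with simplices:

  0-simplices (5): a, b, c, d, e
  1-simplices (6): ab, ac, ad, ae, bd, ce

so the chain groups are C_0 ≅ Z^5, C_1 ≅ Z^6.

∂_1: C_1 → C_0 is given by ∂[p,q] = [q] − [p].
The 5×6 boundary matrix has rank 4 and Smith normal form diag(1,1,1,1).

From H_k ≅ ker(∂_k) / im(∂_{k+1}) we obtain:

  H_0: rank C_0 − rank ∂_1 = 5 − 4 = 1, and the invariant factors of ∂_1 are all 1, so H_0 = Z.

(K is a triangulation of a wedge of 2 circles.)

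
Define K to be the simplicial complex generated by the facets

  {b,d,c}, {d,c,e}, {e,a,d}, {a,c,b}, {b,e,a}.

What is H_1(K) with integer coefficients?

Take the total order a < b < c < d < e on the vertex set. Then K (dimension 2) consists of the simplices:

  0-simplices (5): a, b, c, d, e
  1-simplices (10): ab, ac, ad, ae, bc, bd, be, cd, ce, de
  2-simplices (5): abc, abe, ade, bcd, cde

giving chain groups C_0 ≅ Z^5, C_1 ≅ Z^10, C_2 ≅ Z^5.

Boundary ∂_1: C_1 → C_0 sends each edge [p,q] (with p < q) to q − p. For instance
  ∂ce = e − c.
The 5×10 boundary matrix has rank 4 and Smith normal form diag(1,1,1,1).

Boundary ∂_2: C_2 → C_1 acts by ∂[p,q,r] = [q,r] − [p,r] + [p,q]. For instance
  ∂ade = de − ae + ad,
  ∂abc = bc − ac + ab.
This gives a 10×5 integer matrix of rank 5; reducing to Smith normal form yields diagonal entries (1,1,1,1,1).

From H_k ≅ ker(∂_k) / im(∂_{k+1}) we obtain:

  H_1: rank ker ∂_1 − rank ∂_2 = (10 − 4) − 5 = 1, and the invariant factors of ∂_2 are all 1, so H_1 ≅ Z.

(K is a triangulation of the Möbius band.)

H_1 = Z.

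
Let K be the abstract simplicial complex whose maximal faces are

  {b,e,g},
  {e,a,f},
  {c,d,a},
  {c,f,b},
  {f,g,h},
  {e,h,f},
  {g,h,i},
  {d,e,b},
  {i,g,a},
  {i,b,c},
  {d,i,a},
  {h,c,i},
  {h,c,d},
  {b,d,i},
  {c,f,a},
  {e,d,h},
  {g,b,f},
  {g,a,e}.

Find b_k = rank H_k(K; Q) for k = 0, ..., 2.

Take the total order a < b < c < d < e < f < g < h < i on the vertex set. Then K (dimension 2) consists of the simplices:

  0-simplices (9): a, b, c, d, e, f, g, h, i
  1-simplices (27): ac, ad, ae, af, ag, ai, bc, bd, be, bf, bg, bi, cd, cf, ch, ci, de, dh, di, ef, eg, eh, fg, fh, gh, gi, hi
  2-simplices (18): acd, acf, adi, aef, aeg, agi, bcf, bci, bde, bdi, beg, bfg, cdh, chi, deh, efh, fgh, ghi

so the chain groups are C_0 ≅ Z^9, C_1 ≅ Z^27, C_2 ≅ Z^18.

The boundary map ∂_1: C_1 → C_0 maps an edge to its endpoints' difference, ∂[p,q] = q − p.
As a 9×27 matrix over Z this has rank 8, with invariant factors (1,1,1,1,1,1,1,1).

The boundary map ∂_2: C_2 → C_1 maps a triangle to the signed sum of its edges. For instance
  ∂acf = cf − af + ac,
  ∂ghi = hi − gi + gh.
The resulting 27×18 matrix has rank 18, and its Smith normal form has invariant factors (1,1,1,1,1,1,1,1,1,1,1,1,1,1,1,1,1,2).

Computing H_k = (kernel of ∂_k) / (image of ∂_{k+1}):

  H_0: rank C_0 − rank ∂_1 = 9 − 8 = 1, and the invariant factors of ∂_1 are all 1, so H_0 ≅ Z.
  H_1: rank ker ∂_1 − rank ∂_2 = (27 − 8) − 18 = 1, and ∂_2 has invariant factor 2 > 1, so H_1 ≅ Z ⊕ Z_2.
  H_2: rank ker ∂_2 − rank ∂_3 = (18 − 18) − 0 = 0, and there is no ∂_3, so H_2 ≅ 0.

(K is a triangulation of the Klein bottle.)

Hence the Betti numbers are b_0 = 1, b_1 = 1, b_2 = 0.

b_0 = 1, b_1 = 1, b_2 = 0.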